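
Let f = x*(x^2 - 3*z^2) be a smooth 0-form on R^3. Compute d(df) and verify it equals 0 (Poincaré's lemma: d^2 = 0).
d(df) = 0

Step 1: df = sum_i (∂f/∂x_i) dx_i = (3*x^2 - 3*z^2) dx + (0) dy + (-6*x*z) dz.
Step 2: Apply d again. Using the 1-form formula, the coefficient of dx ∧ dy in d(df) is ∂^2 f/∂x ∂y - ∂^2 f/∂y ∂x = (0) - (0) = 0 (equality of mixed partials for smooth f).
Similarly for dx ∧ dz and dy ∧ dz — all coefficients vanish. So d(df) = 0.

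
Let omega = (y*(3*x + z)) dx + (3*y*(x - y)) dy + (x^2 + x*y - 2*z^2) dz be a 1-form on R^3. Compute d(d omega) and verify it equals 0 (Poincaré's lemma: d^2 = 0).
d(d omega) = 0

Step 1: d omega = sum_{i<j} (∂f_j/∂x_i - ∂f_i/∂x_j) dx_i ∧ dx_j:
  coeff of dx ∧ dy: -3*x + 3*y - z
  coeff of dx ∧ dz: 2*x
  coeff of dy ∧ dz: x
Step 2: Apply d again to each 2-form coefficient. The only possible 3-form in R^3 is dx ∧ dy ∧ dz, with coefficient
  ∂(coeff of dy∧dz)/∂x - ∂(coeff of dx∧dz)/∂y + ∂(coeff of dx∧dy)/∂z
  = ∂/∂x (x) - ∂/∂y (2*x) + ∂/∂z (-3*x + 3*y - z).
Each of these terms simplifies to sums of mixed partials that cancel in pairs. The result is 0 (by equality of mixed partials for smooth functions — Schwarz / Clairaut).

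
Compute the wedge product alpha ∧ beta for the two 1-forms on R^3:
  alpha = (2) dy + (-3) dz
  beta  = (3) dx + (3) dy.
alpha ∧ beta = (-6) dx ∧ dy + (9) dx ∧ dz + (9) dy ∧ dz

Distribute the wedge, using dx_i ∧ dx_j = -dx_j ∧ dx_i and dx_i ∧ dx_i = 0. For each pair (i, j) with i < j, the coefficient of dx_i ∧ dx_j in alpha ∧ beta is (alpha_i * beta_j - alpha_j * beta_i). Collecting: alpha ∧ beta = (-6) dx ∧ dy + (9) dx ∧ dz + (9) dy ∧ dz.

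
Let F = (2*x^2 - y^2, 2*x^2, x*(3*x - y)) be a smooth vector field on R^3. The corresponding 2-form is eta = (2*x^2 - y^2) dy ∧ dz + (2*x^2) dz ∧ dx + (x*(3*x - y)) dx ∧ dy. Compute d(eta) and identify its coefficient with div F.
d(eta) = (4*x) dx ∧ dy ∧ dz; div F = 4*x

For a 2-form in R^3 of the form above, applying d gives a 3-form with coefficient ∂P/∂x + ∂Q/∂y + ∂R/∂z:
  ∂P/∂x = 4*x
  ∂Q/∂y = 0
  ∂R/∂z = 0
Sum = 4*x, which is exactly div F.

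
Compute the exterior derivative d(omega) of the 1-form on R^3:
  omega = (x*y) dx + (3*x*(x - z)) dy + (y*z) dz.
d(omega) = (5*x - 3*z) dx ∧ dy + (3*x + z) dy ∧ dz

For a 1-form omega = sum_i f_i dx_i, the exterior derivative is
  d(omega) = sum_{i < j} (∂f_j/∂x_i - ∂f_i/∂x_j) dx_i ∧ dx_j.
  coefficient of dx ∧ dy: ∂f_2/∂x - ∂f_1/∂y = ∂(3*x*(x - z))/∂x - ∂(x*y)/∂y = 5*x - 3*z
  coefficient of dy ∧ dz: ∂f_3/∂y - ∂f_2/∂z = ∂(y*z)/∂y - ∂(3*x*(x - z))/∂z = 3*x + z
Assembling: d(omega) = (5*x - 3*z) dx ∧ dy + (3*x + z) dy ∧ dz.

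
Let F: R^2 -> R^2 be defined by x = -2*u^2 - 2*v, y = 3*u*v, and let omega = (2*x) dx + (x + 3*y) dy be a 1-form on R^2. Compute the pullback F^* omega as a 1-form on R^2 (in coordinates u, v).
F^* omega = (16*u^3 - 6*u^2*v + 27*u*v^2 + 16*u*v - 6*v^2) du + (-6*u^3 + 27*u^2*v + 8*u^2 - 6*u*v + 8*v) dv

Using F^*(f dg) = (f ∘ F) d(g ∘ F), substitute each coordinate x_i by F_i(u, v) in f_i, and replace dx_i by d F_i = (∂F_i/∂u) du + (∂F_i/∂v) dv.
  For the x component: f_1(F) = -4*u^2 - 4*v; d F_1 = (-4*u) du + (-2) dv
  For the y component: f_2(F) = -2*u^2 + 9*u*v - 2*v; d F_2 = (3*v) du + (3*u) dv
Combining and collecting du, dv coefficients:
  coeff of du: 16*u^3 - 6*u^2*v + 27*u*v^2 + 16*u*v - 6*v^2
  coeff of dv: -6*u^3 + 27*u^2*v + 8*u^2 - 6*u*v + 8*v
F^* omega = (16*u^3 - 6*u^2*v + 27*u*v^2 + 16*u*v - 6*v^2) du + (-6*u^3 + 27*u^2*v + 8*u^2 - 6*u*v + 8*v) dv.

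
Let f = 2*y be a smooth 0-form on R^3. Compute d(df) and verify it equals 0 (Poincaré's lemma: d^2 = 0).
d(df) = 0

Step 1: df = sum_i (∂f/∂x_i) dx_i = (0) dx + (2) dy + (0) dz.
Step 2: Apply d again. Using the 1-form formula, the coefficient of dx ∧ dy in d(df) is ∂^2 f/∂x ∂y - ∂^2 f/∂y ∂x = (0) - (0) = 0 (equality of mixed partials for smooth f).
Similarly for dx ∧ dz and dy ∧ dz — all coefficients vanish. So d(df) = 0.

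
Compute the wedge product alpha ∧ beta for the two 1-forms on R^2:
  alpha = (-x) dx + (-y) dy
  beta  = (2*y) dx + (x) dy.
alpha ∧ beta = (-x^2 + 2*y^2) dx ∧ dy

Distribute the wedge, using dx_i ∧ dx_j = -dx_j ∧ dx_i and dx_i ∧ dx_i = 0. For each pair (i, j) with i < j, the coefficient of dx_i ∧ dx_j in alpha ∧ beta is (alpha_i * beta_j - alpha_j * beta_i). Collecting: alpha ∧ beta = (-x^2 + 2*y^2) dx ∧ dy.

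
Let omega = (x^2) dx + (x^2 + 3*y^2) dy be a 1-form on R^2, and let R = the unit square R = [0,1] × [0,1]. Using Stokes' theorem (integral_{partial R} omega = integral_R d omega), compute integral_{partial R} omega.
integral_(partial R) omega = 1

Stokes: integral_partial_R omega = integral_R d omega with d omega = (∂Q/∂x - ∂P/∂y) dx ∧ dy.
  ∂Q/∂x = 2*x
  ∂P/∂y = 0
  integrand = ∂Q/∂x - ∂P/∂y = 2*x.
Integrating over R: integral_0^1 integral_0^1 (2*x) dx dy = 1.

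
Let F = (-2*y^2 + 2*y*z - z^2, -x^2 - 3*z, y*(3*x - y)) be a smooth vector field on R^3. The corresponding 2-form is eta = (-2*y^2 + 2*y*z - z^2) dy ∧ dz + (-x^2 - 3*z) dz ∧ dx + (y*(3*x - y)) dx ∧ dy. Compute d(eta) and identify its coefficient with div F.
d(eta) = (0) dx ∧ dy ∧ dz; div F = 0

For a 2-form in R^3 of the form above, applying d gives a 3-form with coefficient ∂P/∂x + ∂Q/∂y + ∂R/∂z:
  ∂P/∂x = 0
  ∂Q/∂y = 0
  ∂R/∂z = 0
Sum = 0, which is exactly div F.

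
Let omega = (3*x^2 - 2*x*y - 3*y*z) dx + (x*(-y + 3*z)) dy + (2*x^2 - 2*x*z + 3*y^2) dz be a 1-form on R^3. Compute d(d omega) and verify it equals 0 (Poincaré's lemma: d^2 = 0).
d(d omega) = 0

Step 1: d omega = sum_{i<j} (∂f_j/∂x_i - ∂f_i/∂x_j) dx_i ∧ dx_j:
  coeff of dx ∧ dy: 2*x - y + 6*z
  coeff of dx ∧ dz: 4*x + 3*y - 2*z
  coeff of dy ∧ dz: -3*x + 6*y
Step 2: Apply d again to each 2-form coefficient. The only possible 3-form in R^3 is dx ∧ dy ∧ dz, with coefficient
  ∂(coeff of dy∧dz)/∂x - ∂(coeff of dx∧dz)/∂y + ∂(coeff of dx∧dy)/∂z
  = ∂/∂x (-3*x + 6*y) - ∂/∂y (4*x + 3*y - 2*z) + ∂/∂z (2*x - y + 6*z).
Each of these terms simplifies to sums of mixed partials that cancel in pairs. The result is 0 (by equality of mixed partials for smooth functions — Schwarz / Clairaut).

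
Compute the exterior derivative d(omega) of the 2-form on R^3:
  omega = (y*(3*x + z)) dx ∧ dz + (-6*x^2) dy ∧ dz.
d(omega) = (-15*x - z) dx ∧ dy ∧ dz

For a 2-form omega = sum_{i<j} g_{ij} dx_i ∧ dx_j, the exterior derivative is
  d(omega) = sum_{i<j} d(g_{ij}) ∧ dx_i ∧ dx_j = sum_{i<j, k} (∂g_{ij}/∂x_k) dx_k ∧ dx_i ∧ dx_j.
Expand each term, using dx_k ∧ dx_i ∧ dx_j = sgn(permutation) dx_{(a)} ∧ dx_{(b)} ∧ dx_{(c)} with (a < b < c) sorted:
  d(y*(3*x + z)) includes (∂/∂y)(y*(3*x + z)) dy = (3*x + z) dy, which multiplied by dx ∧ dz gives (-3*x - z) dx ∧ dy ∧ dz
  d(-6*x^2) includes (∂/∂x)(-6*x^2) dx = (-12*x) dx, which multiplied by dy ∧ dz gives (-12*x) dx ∧ dy ∧ dz
Collecting like 3-forms: d(omega) = (-15*x - z) dx ∧ dy ∧ dz.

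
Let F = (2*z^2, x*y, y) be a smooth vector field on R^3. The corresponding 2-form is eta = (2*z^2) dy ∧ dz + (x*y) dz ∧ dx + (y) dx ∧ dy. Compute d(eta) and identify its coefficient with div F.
d(eta) = (x) dx ∧ dy ∧ dz; div F = x

For a 2-form in R^3 of the form above, applying d gives a 3-form with coefficient ∂P/∂x + ∂Q/∂y + ∂R/∂z:
  ∂P/∂x = 0
  ∂Q/∂y = x
  ∂R/∂z = 0
Sum = x, which is exactly div F.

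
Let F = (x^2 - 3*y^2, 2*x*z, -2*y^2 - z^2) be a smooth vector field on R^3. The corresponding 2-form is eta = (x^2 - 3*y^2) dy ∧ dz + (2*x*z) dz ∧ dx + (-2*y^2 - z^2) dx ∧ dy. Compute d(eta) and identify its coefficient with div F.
d(eta) = (2*x - 2*z) dx ∧ dy ∧ dz; div F = 2*x - 2*z

For a 2-form in R^3 of the form above, applying d gives a 3-form with coefficient ∂P/∂x + ∂Q/∂y + ∂R/∂z:
  ∂P/∂x = 2*x
  ∂Q/∂y = 0
  ∂R/∂z = -2*z
Sum = 2*x - 2*z, which is exactly div F.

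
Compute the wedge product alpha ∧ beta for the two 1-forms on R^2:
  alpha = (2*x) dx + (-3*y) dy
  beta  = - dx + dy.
alpha ∧ beta = (2*x - 3*y) dx ∧ dy

Distribute the wedge, using dx_i ∧ dx_j = -dx_j ∧ dx_i and dx_i ∧ dx_i = 0. For each pair (i, j) with i < j, the coefficient of dx_i ∧ dx_j in alpha ∧ beta is (alpha_i * beta_j - alpha_j * beta_i). Collecting: alpha ∧ beta = (2*x - 3*y) dx ∧ dy.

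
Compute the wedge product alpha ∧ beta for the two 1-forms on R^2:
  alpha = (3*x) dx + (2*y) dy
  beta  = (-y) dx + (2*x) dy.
alpha ∧ beta = (6*x^2 + 2*y^2) dx ∧ dy

Distribute the wedge, using dx_i ∧ dx_j = -dx_j ∧ dx_i and dx_i ∧ dx_i = 0. For each pair (i, j) with i < j, the coefficient of dx_i ∧ dx_j in alpha ∧ beta is (alpha_i * beta_j - alpha_j * beta_i). Collecting: alpha ∧ beta = (6*x^2 + 2*y^2) dx ∧ dy.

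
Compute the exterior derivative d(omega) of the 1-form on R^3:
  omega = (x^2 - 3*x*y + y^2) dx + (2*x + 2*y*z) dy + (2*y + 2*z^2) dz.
d(omega) = (3*x - 2*y + 2) dx ∧ dy + (2 - 2*y) dy ∧ dz

For a 1-form omega = sum_i f_i dx_i, the exterior derivative is
  d(omega) = sum_{i < j} (∂f_j/∂x_i - ∂f_i/∂x_j) dx_i ∧ dx_j.
  coefficient of dx ∧ dy: ∂f_2/∂x - ∂f_1/∂y = ∂(2*x + 2*y*z)/∂x - ∂(x^2 - 3*x*y + y^2)/∂y = 3*x - 2*y + 2
  coefficient of dy ∧ dz: ∂f_3/∂y - ∂f_2/∂z = ∂(2*y + 2*z^2)/∂y - ∂(2*x + 2*y*z)/∂z = 2 - 2*y
Assembling: d(omega) = (3*x - 2*y + 2) dx ∧ dy + (2 - 2*y) dy ∧ dz.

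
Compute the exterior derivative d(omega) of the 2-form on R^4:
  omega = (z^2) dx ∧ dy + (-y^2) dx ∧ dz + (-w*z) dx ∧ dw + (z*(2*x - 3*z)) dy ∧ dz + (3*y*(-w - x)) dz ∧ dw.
d(omega) = (2*y + 4*z) dx ∧ dy ∧ dz + (w - 3*y) dx ∧ dz ∧ dw + (-3*w - 3*x) dy ∧ dz ∧ dw

For a 2-form omega = sum_{i<j} g_{ij} dx_i ∧ dx_j, the exterior derivative is
  d(omega) = sum_{i<j} d(g_{ij}) ∧ dx_i ∧ dx_j = sum_{i<j, k} (∂g_{ij}/∂x_k) dx_k ∧ dx_i ∧ dx_j.
Expand each term, using dx_k ∧ dx_i ∧ dx_j = sgn(permutation) dx_{(a)} ∧ dx_{(b)} ∧ dx_{(c)} with (a < b < c) sorted:
  d(z^2) includes (∂/∂z)(z^2) dz = (2*z) dz, which multiplied by dx ∧ dy gives (2*z) dx ∧ dy ∧ dz
  d(-y^2) includes (∂/∂y)(-y^2) dy = (-2*y) dy, which multiplied by dx ∧ dz gives (2*y) dx ∧ dy ∧ dz
  d(-w*z) includes (∂/∂z)(-w*z) dz = (-w) dz, which multiplied by dx ∧ dw gives (w) dx ∧ dz ∧ dw
  d(z*(2*x - 3*z)) includes (∂/∂x)(z*(2*x - 3*z)) dx = (2*z) dx, which multiplied by dy ∧ dz gives (2*z) dx ∧ dy ∧ dz
  d(3*y*(-w - x)) includes (∂/∂x)(3*y*(-w - x)) dx = (-3*y) dx, which multiplied by dz ∧ dw gives (-3*y) dx ∧ dz ∧ dw
  d(3*y*(-w - x)) includes (∂/∂y)(3*y*(-w - x)) dy = (-3*w - 3*x) dy, which multiplied by dz ∧ dw gives (-3*w - 3*x) dy ∧ dz ∧ dw
Collecting like 3-forms: d(omega) = (2*y + 4*z) dx ∧ dy ∧ dz + (w - 3*y) dx ∧ dz ∧ dw + (-3*w - 3*x) dy ∧ dz ∧ dw.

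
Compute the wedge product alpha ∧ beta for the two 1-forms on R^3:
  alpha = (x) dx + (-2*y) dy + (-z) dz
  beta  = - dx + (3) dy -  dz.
alpha ∧ beta = (3*x - 2*y) dx ∧ dy + (-x - z) dx ∧ dz + (2*y + 3*z) dy ∧ dz

Distribute the wedge, using dx_i ∧ dx_j = -dx_j ∧ dx_i and dx_i ∧ dx_i = 0. For each pair (i, j) with i < j, the coefficient of dx_i ∧ dx_j in alpha ∧ beta is (alpha_i * beta_j - alpha_j * beta_i). Collecting: alpha ∧ beta = (3*x - 2*y) dx ∧ dy + (-x - z) dx ∧ dz + (2*y + 3*z) dy ∧ dz.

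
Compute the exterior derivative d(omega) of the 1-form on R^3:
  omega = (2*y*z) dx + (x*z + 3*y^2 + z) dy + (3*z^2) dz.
d(omega) = (-z) dx ∧ dy + (-2*y) dx ∧ dz + (-x - 1) dy ∧ dz

For a 1-form omega = sum_i f_i dx_i, the exterior derivative is
  d(omega) = sum_{i < j} (∂f_j/∂x_i - ∂f_i/∂x_j) dx_i ∧ dx_j.
  coefficient of dx ∧ dy: ∂f_2/∂x - ∂f_1/∂y = ∂(x*z + 3*y^2 + z)/∂x - ∂(2*y*z)/∂y = -z
  coefficient of dx ∧ dz: ∂f_3/∂x - ∂f_1/∂z = ∂(3*z^2)/∂x - ∂(2*y*z)/∂z = -2*y
  coefficient of dy ∧ dz: ∂f_3/∂y - ∂f_2/∂z = ∂(3*z^2)/∂y - ∂(x*z + 3*y^2 + z)/∂z = -x - 1
Assembling: d(omega) = (-z) dx ∧ dy + (-2*y) dx ∧ dz + (-x - 1) dy ∧ dz.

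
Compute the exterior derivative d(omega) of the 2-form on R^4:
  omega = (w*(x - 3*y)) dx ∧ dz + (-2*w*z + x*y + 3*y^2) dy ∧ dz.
d(omega) = (3*w + y) dx ∧ dy ∧ dz + (x - 3*y) dx ∧ dz ∧ dw + (-2*z) dy ∧ dz ∧ dw

For a 2-form omega = sum_{i<j} g_{ij} dx_i ∧ dx_j, the exterior derivative is
  d(omega) = sum_{i<j} d(g_{ij}) ∧ dx_i ∧ dx_j = sum_{i<j, k} (∂g_{ij}/∂x_k) dx_k ∧ dx_i ∧ dx_j.
Expand each term, using dx_k ∧ dx_i ∧ dx_j = sgn(permutation) dx_{(a)} ∧ dx_{(b)} ∧ dx_{(c)} with (a < b < c) sorted:
  d(w*(x - 3*y)) includes (∂/∂y)(w*(x - 3*y)) dy = (-3*w) dy, which multiplied by dx ∧ dz gives (3*w) dx ∧ dy ∧ dz
  d(w*(x - 3*y)) includes (∂/∂w)(w*(x - 3*y)) dw = (x - 3*y) dw, which multiplied by dx ∧ dz gives (x - 3*y) dx ∧ dz ∧ dw
  d(-2*w*z + x*y + 3*y^2) includes (∂/∂x)(-2*w*z + x*y + 3*y^2) dx = (y) dx, which multiplied by dy ∧ dz gives (y) dx ∧ dy ∧ dz
  d(-2*w*z + x*y + 3*y^2) includes (∂/∂w)(-2*w*z + x*y + 3*y^2) dw = (-2*z) dw, which multiplied by dy ∧ dz gives (-2*z) dy ∧ dz ∧ dw
Collecting like 3-forms: d(omega) = (3*w + y) dx ∧ dy ∧ dz + (x - 3*y) dx ∧ dz ∧ dw + (-2*z) dy ∧ dz ∧ dw.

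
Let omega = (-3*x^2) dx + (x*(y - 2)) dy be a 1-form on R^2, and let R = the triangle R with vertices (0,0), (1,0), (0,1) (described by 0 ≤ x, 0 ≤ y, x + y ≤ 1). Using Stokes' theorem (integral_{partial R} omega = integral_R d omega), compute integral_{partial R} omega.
integral_(partial R) omega = -5/6

Stokes: integral_partial_R omega = integral_R d omega with d omega = (∂Q/∂x - ∂P/∂y) dx ∧ dy.
  ∂Q/∂x = y - 2
  ∂P/∂y = 0
  integrand = ∂Q/∂x - ∂P/∂y = y - 2.
Integrating over R: integral_0^1 integral_0^{1-x} (y - 2) dy dx = -5/6.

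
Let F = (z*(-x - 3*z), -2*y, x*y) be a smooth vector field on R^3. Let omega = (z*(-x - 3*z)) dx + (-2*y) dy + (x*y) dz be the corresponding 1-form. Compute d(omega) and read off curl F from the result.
d(omega) = (x) dy ∧ dz + (-x - y - 6*z) dz ∧ dx + (0) dx ∧ dy; curl F = (x, -x - y - 6*z, 0)

d omega = sum_{i<j} (∂f_j/∂x_i - ∂f_i/∂x_j) dx_i ∧ dx_j. Under the identification (dy ∧ dz, dz ∧ dx, dx ∧ dy) ↔ (e_x, e_y, e_z), the coefficients are exactly the components of curl F. Compute:
  ∂R/∂y - ∂Q/∂z = (x) - (0) = x
  ∂P/∂z - ∂R/∂x = (-x - 6*z) - (y) = -x - y - 6*z
  ∂Q/∂x - ∂P/∂y = (0) - (0) = 0.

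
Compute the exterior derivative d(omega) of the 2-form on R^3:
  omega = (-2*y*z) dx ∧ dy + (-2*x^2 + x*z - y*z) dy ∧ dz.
d(omega) = (-4*x - 2*y + z) dx ∧ dy ∧ dz

For a 2-form omega = sum_{i<j} g_{ij} dx_i ∧ dx_j, the exterior derivative is
  d(omega) = sum_{i<j} d(g_{ij}) ∧ dx_i ∧ dx_j = sum_{i<j, k} (∂g_{ij}/∂x_k) dx_k ∧ dx_i ∧ dx_j.
Expand each term, using dx_k ∧ dx_i ∧ dx_j = sgn(permutation) dx_{(a)} ∧ dx_{(b)} ∧ dx_{(c)} with (a < b < c) sorted:
  d(-2*y*z) includes (∂/∂z)(-2*y*z) dz = (-2*y) dz, which multiplied by dx ∧ dy gives (-2*y) dx ∧ dy ∧ dz
  d(-2*x^2 + x*z - y*z) includes (∂/∂x)(-2*x^2 + x*z - y*z) dx = (-4*x + z) dx, which multiplied by dy ∧ dz gives (-4*x + z) dx ∧ dy ∧ dz
Collecting like 3-forms: d(omega) = (-4*x - 2*y + z) dx ∧ dy ∧ dz.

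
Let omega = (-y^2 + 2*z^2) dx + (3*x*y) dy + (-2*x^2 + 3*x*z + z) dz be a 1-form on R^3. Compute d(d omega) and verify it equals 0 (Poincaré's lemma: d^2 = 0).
d(d omega) = 0

Step 1: d omega = sum_{i<j} (∂f_j/∂x_i - ∂f_i/∂x_j) dx_i ∧ dx_j:
  coeff of dx ∧ dy: 5*y
  coeff of dx ∧ dz: -4*x - z
  coeff of dy ∧ dz: 0
Step 2: Apply d again to each 2-form coefficient. The only possible 3-form in R^3 is dx ∧ dy ∧ dz, with coefficient
  ∂(coeff of dy∧dz)/∂x - ∂(coeff of dx∧dz)/∂y + ∂(coeff of dx∧dy)/∂z
  = ∂/∂x (0) - ∂/∂y (-4*x - z) + ∂/∂z (5*y).
Each of these terms simplifies to sums of mixed partials that cancel in pairs. The result is 0 (by equality of mixed partials for smooth functions — Schwarz / Clairaut).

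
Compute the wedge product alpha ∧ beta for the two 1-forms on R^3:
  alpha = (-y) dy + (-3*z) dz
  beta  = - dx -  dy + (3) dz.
alpha ∧ beta = (-y) dx ∧ dy + (-3*y - 3*z) dy ∧ dz + (-3*z) dx ∧ dz

Distribute the wedge, using dx_i ∧ dx_j = -dx_j ∧ dx_i and dx_i ∧ dx_i = 0. For each pair (i, j) with i < j, the coefficient of dx_i ∧ dx_j in alpha ∧ beta is (alpha_i * beta_j - alpha_j * beta_i). Collecting: alpha ∧ beta = (-y) dx ∧ dy + (-3*y - 3*z) dy ∧ dz + (-3*z) dx ∧ dz.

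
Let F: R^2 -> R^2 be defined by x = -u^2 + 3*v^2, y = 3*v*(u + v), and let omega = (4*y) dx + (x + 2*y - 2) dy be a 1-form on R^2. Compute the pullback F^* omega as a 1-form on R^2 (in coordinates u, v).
F^* omega = (3*v*(-9*u^2 - 2*u*v + 9*v^2 - 2)) du + (-3*u^3 + 12*u^2*v + 135*u*v^2 - 6*u + 126*v^3 - 12*v) dv

Using F^*(f dg) = (f ∘ F) d(g ∘ F), substitute each coordinate x_i by F_i(u, v) in f_i, and replace dx_i by d F_i = (∂F_i/∂u) du + (∂F_i/∂v) dv.
  For the x component: f_1(F) = 12*v*(u + v); d F_1 = (-2*u) du + (6*v) dv
  For the y component: f_2(F) = -u^2 + 6*u*v + 9*v^2 - 2; d F_2 = (3*v) du + (3*u + 6*v) dv
Combining and collecting du, dv coefficients:
  coeff of du: 3*v*(-9*u^2 - 2*u*v + 9*v^2 - 2)
  coeff of dv: -3*u^3 + 12*u^2*v + 135*u*v^2 - 6*u + 126*v^3 - 12*v
F^* omega = (3*v*(-9*u^2 - 2*u*v + 9*v^2 - 2)) du + (-3*u^3 + 12*u^2*v + 135*u*v^2 - 6*u + 126*v^3 - 12*v) dv.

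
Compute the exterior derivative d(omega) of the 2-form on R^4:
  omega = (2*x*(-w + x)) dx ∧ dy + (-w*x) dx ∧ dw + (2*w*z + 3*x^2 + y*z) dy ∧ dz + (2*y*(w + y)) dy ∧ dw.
d(omega) = (-2*x) dx ∧ dy ∧ dw + (6*x) dx ∧ dy ∧ dz + (2*z) dy ∧ dz ∧ dw

For a 2-form omega = sum_{i<j} g_{ij} dx_i ∧ dx_j, the exterior derivative is
  d(omega) = sum_{i<j} d(g_{ij}) ∧ dx_i ∧ dx_j = sum_{i<j, k} (∂g_{ij}/∂x_k) dx_k ∧ dx_i ∧ dx_j.
Expand each term, using dx_k ∧ dx_i ∧ dx_j = sgn(permutation) dx_{(a)} ∧ dx_{(b)} ∧ dx_{(c)} with (a < b < c) sorted:
  d(2*x*(-w + x)) includes (∂/∂w)(2*x*(-w + x)) dw = (-2*x) dw, which multiplied by dx ∧ dy gives (-2*x) dx ∧ dy ∧ dw
  d(2*w*z + 3*x^2 + y*z) includes (∂/∂x)(2*w*z + 3*x^2 + y*z) dx = (6*x) dx, which multiplied by dy ∧ dz gives (6*x) dx ∧ dy ∧ dz
  d(2*w*z + 3*x^2 + y*z) includes (∂/∂w)(2*w*z + 3*x^2 + y*z) dw = (2*z) dw, which multiplied by dy ∧ dz gives (2*z) dy ∧ dz ∧ dw
Collecting like 3-forms: d(omega) = (-2*x) dx ∧ dy ∧ dw + (6*x) dx ∧ dy ∧ dz + (2*z) dy ∧ dz ∧ dw.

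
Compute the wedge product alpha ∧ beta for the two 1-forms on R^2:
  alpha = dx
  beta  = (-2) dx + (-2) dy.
alpha ∧ beta = (-2) dx ∧ dy

Distribute the wedge, using dx_i ∧ dx_j = -dx_j ∧ dx_i and dx_i ∧ dx_i = 0. For each pair (i, j) with i < j, the coefficient of dx_i ∧ dx_j in alpha ∧ beta is (alpha_i * beta_j - alpha_j * beta_i). Collecting: alpha ∧ beta = (-2) dx ∧ dy.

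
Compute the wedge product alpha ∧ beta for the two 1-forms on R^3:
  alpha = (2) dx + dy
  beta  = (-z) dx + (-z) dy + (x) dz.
alpha ∧ beta = (-z) dx ∧ dy + (2*x) dx ∧ dz + (x) dy ∧ dz

Distribute the wedge, using dx_i ∧ dx_j = -dx_j ∧ dx_i and dx_i ∧ dx_i = 0. For each pair (i, j) with i < j, the coefficient of dx_i ∧ dx_j in alpha ∧ beta is (alpha_i * beta_j - alpha_j * beta_i). Collecting: alpha ∧ beta = (-z) dx ∧ dy + (2*x) dx ∧ dz + (x) dy ∧ dz.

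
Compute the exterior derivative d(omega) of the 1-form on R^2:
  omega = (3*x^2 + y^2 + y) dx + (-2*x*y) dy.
d(omega) = (-4*y - 1) dx ∧ dy

For a 1-form omega = sum_i f_i dx_i, the exterior derivative is
  d(omega) = sum_{i < j} (∂f_j/∂x_i - ∂f_i/∂x_j) dx_i ∧ dx_j.
  coefficient of dx ∧ dy: ∂f_2/∂x - ∂f_1/∂y = ∂(-2*x*y)/∂x - ∂(3*x^2 + y^2 + y)/∂y = -4*y - 1
Assembling: d(omega) = (-4*y - 1) dx ∧ dy.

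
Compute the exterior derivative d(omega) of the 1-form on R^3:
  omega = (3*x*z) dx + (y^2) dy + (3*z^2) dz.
d(omega) = (-3*x) dx ∧ dz

For a 1-form omega = sum_i f_i dx_i, the exterior derivative is
  d(omega) = sum_{i < j} (∂f_j/∂x_i - ∂f_i/∂x_j) dx_i ∧ dx_j.
  coefficient of dx ∧ dz: ∂f_3/∂x - ∂f_1/∂z = ∂(3*z^2)/∂x - ∂(3*x*z)/∂z = -3*x
Assembling: d(omega) = (-3*x) dx ∧ dz.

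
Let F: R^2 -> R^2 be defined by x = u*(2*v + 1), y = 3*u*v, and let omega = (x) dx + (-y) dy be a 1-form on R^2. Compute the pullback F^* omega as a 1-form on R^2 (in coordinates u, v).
F^* omega = (u*(-5*v^2 + 4*v + 1)) du + (u^2*(2 - 5*v)) dv

Using F^*(f dg) = (f ∘ F) d(g ∘ F), substitute each coordinate x_i by F_i(u, v) in f_i, and replace dx_i by d F_i = (∂F_i/∂u) du + (∂F_i/∂v) dv.
  For the x component: f_1(F) = u*(2*v + 1); d F_1 = (2*v + 1) du + (2*u) dv
  For the y component: f_2(F) = -3*u*v; d F_2 = (3*v) du + (3*u) dv
Combining and collecting du, dv coefficients:
  coeff of du: u*(-5*v^2 + 4*v + 1)
  coeff of dv: u^2*(2 - 5*v)
F^* omega = (u*(-5*v^2 + 4*v + 1)) du + (u^2*(2 - 5*v)) dv.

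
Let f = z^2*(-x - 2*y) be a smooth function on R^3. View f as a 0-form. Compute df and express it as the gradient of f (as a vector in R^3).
df = (-z^2) dx + (-2*z^2) dy + (2*z*(-x - 2*y)) dz; grad f = (-z^2, -2*z^2, 2*z*(-x - 2*y))

For a 0-form f, d f = (∂f/∂x) dx + (∂f/∂y) dy + (∂f/∂z) dz. The components of the vector representation are exactly the entries of grad f in Cartesian coordinates:
  ∂f/∂x = -z^2
  ∂f/∂y = -2*z^2
  ∂f/∂z = 2*z*(-x - 2*y).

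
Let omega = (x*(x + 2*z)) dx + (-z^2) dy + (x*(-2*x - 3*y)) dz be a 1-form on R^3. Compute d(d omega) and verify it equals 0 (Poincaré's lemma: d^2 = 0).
d(d omega) = 0

Step 1: d omega = sum_{i<j} (∂f_j/∂x_i - ∂f_i/∂x_j) dx_i ∧ dx_j:
  coeff of dx ∧ dy: 0
  coeff of dx ∧ dz: -6*x - 3*y
  coeff of dy ∧ dz: -3*x + 2*z
Step 2: Apply d again to each 2-form coefficient. The only possible 3-form in R^3 is dx ∧ dy ∧ dz, with coefficient
  ∂(coeff of dy∧dz)/∂x - ∂(coeff of dx∧dz)/∂y + ∂(coeff of dx∧dy)/∂z
  = ∂/∂x (-3*x + 2*z) - ∂/∂y (-6*x - 3*y) + ∂/∂z (0).
Each of these terms simplifies to sums of mixed partials that cancel in pairs. The result is 0 (by equality of mixed partials for smooth functions — Schwarz / Clairaut).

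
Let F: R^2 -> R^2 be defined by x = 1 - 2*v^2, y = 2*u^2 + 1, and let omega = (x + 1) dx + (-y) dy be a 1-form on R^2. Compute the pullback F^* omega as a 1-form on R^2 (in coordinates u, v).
F^* omega = (-8*u^3 - 4*u) du + (8*v*(v^2 - 1)) dv

Using F^*(f dg) = (f ∘ F) d(g ∘ F), substitute each coordinate x_i by F_i(u, v) in f_i, and replace dx_i by d F_i = (∂F_i/∂u) du + (∂F_i/∂v) dv.
  For the x component: f_1(F) = 2 - 2*v^2; d F_1 = (0) du + (-4*v) dv
  For the y component: f_2(F) = -2*u^2 - 1; d F_2 = (4*u) du + (0) dv
Combining and collecting du, dv coefficients:
  coeff of du: -8*u^3 - 4*u
  coeff of dv: 8*v*(v^2 - 1)
F^* omega = (-8*u^3 - 4*u) du + (8*v*(v^2 - 1)) dv.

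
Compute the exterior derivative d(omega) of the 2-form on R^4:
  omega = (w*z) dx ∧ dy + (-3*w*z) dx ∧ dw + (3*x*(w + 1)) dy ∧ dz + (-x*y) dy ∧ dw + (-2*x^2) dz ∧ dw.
d(omega) = (4*w + 3) dx ∧ dy ∧ dz + (-y + z) dx ∧ dy ∧ dw + (3*w - 4*x) dx ∧ dz ∧ dw + (3*x) dy ∧ dz ∧ dw

For a 2-form omega = sum_{i<j} g_{ij} dx_i ∧ dx_j, the exterior derivative is
  d(omega) = sum_{i<j} d(g_{ij}) ∧ dx_i ∧ dx_j = sum_{i<j, k} (∂g_{ij}/∂x_k) dx_k ∧ dx_i ∧ dx_j.
Expand each term, using dx_k ∧ dx_i ∧ dx_j = sgn(permutation) dx_{(a)} ∧ dx_{(b)} ∧ dx_{(c)} with (a < b < c) sorted:
  d(w*z) includes (∂/∂z)(w*z) dz = (w) dz, which multiplied by dx ∧ dy gives (w) dx ∧ dy ∧ dz
  d(w*z) includes (∂/∂w)(w*z) dw = (z) dw, which multiplied by dx ∧ dy gives (z) dx ∧ dy ∧ dw
  d(-3*w*z) includes (∂/∂z)(-3*w*z) dz = (-3*w) dz, which multiplied by dx ∧ dw gives (3*w) dx ∧ dz ∧ dw
  d(3*x*(w + 1)) includes (∂/∂x)(3*x*(w + 1)) dx = (3*w + 3) dx, which multiplied by dy ∧ dz gives (3*w + 3) dx ∧ dy ∧ dz
  d(3*x*(w + 1)) includes (∂/∂w)(3*x*(w + 1)) dw = (3*x) dw, which multiplied by dy ∧ dz gives (3*x) dy ∧ dz ∧ dw
  d(-x*y) includes (∂/∂x)(-x*y) dx = (-y) dx, which multiplied by dy ∧ dw gives (-y) dx ∧ dy ∧ dw
  d(-2*x^2) includes (∂/∂x)(-2*x^2) dx = (-4*x) dx, which multiplied by dz ∧ dw gives (-4*x) dx ∧ dz ∧ dw
Collecting like 3-forms: d(omega) = (4*w + 3) dx ∧ dy ∧ dz + (-y + z) dx ∧ dy ∧ dw + (3*w - 4*x) dx ∧ dz ∧ dw + (3*x) dy ∧ dz ∧ dw.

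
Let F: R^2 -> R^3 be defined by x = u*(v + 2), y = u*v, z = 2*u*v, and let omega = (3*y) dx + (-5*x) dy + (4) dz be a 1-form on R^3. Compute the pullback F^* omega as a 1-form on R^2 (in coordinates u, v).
F^* omega = (2*v*(-u*v - 2*u + 4)) du + (2*u*(-u*v - 5*u + 4)) dv

Using F^*(f dg) = (f ∘ F) d(g ∘ F), substitute each coordinate x_i by F_i(u, v) in f_i, and replace dx_i by d F_i = (∂F_i/∂u) du + (∂F_i/∂v) dv.
  For the x component: f_1(F) = 3*u*v; d F_1 = (v + 2) du + (u) dv
  For the y component: f_2(F) = 5*u*(-v - 2); d F_2 = (v) du + (u) dv
  For the z component: f_3(F) = 4; d F_3 = (2*v) du + (2*u) dv
Combining and collecting du, dv coefficients:
  coeff of du: 2*v*(-u*v - 2*u + 4)
  coeff of dv: 2*u*(-u*v - 5*u + 4)
F^* omega = (2*v*(-u*v - 2*u + 4)) du + (2*u*(-u*v - 5*u + 4)) dv.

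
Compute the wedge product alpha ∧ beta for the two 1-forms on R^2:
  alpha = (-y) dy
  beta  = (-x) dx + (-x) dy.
alpha ∧ beta = (-x*y) dx ∧ dy

Distribute the wedge, using dx_i ∧ dx_j = -dx_j ∧ dx_i and dx_i ∧ dx_i = 0. For each pair (i, j) with i < j, the coefficient of dx_i ∧ dx_j in alpha ∧ beta is (alpha_i * beta_j - alpha_j * beta_i). Collecting: alpha ∧ beta = (-x*y) dx ∧ dy.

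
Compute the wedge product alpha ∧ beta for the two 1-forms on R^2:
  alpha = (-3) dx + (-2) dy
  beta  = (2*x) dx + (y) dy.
alpha ∧ beta = (4*x - 3*y) dx ∧ dy

Distribute the wedge, using dx_i ∧ dx_j = -dx_j ∧ dx_i and dx_i ∧ dx_i = 0. For each pair (i, j) with i < j, the coefficient of dx_i ∧ dx_j in alpha ∧ beta is (alpha_i * beta_j - alpha_j * beta_i). Collecting: alpha ∧ beta = (4*x - 3*y) dx ∧ dy.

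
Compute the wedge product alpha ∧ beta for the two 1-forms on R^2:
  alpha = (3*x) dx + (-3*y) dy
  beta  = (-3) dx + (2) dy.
alpha ∧ beta = (6*x - 9*y) dx ∧ dy

Distribute the wedge, using dx_i ∧ dx_j = -dx_j ∧ dx_i and dx_i ∧ dx_i = 0. For each pair (i, j) with i < j, the coefficient of dx_i ∧ dx_j in alpha ∧ beta is (alpha_i * beta_j - alpha_j * beta_i). Collecting: alpha ∧ beta = (6*x - 9*y) dx ∧ dy.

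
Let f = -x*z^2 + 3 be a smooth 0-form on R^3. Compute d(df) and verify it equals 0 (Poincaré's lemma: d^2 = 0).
d(df) = 0

Step 1: df = sum_i (∂f/∂x_i) dx_i = (-z^2) dx + (0) dy + (-2*x*z) dz.
Step 2: Apply d again. Using the 1-form formula, the coefficient of dx ∧ dy in d(df) is ∂^2 f/∂x ∂y - ∂^2 f/∂y ∂x = (0) - (0) = 0 (equality of mixed partials for smooth f).
Similarly for dx ∧ dz and dy ∧ dz — all coefficients vanish. So d(df) = 0.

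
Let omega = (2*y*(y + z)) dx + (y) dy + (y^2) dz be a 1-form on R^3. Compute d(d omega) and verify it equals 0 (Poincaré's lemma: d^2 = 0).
d(d omega) = 0

Step 1: d omega = sum_{i<j} (∂f_j/∂x_i - ∂f_i/∂x_j) dx_i ∧ dx_j:
  coeff of dx ∧ dy: -4*y - 2*z
  coeff of dx ∧ dz: -2*y
  coeff of dy ∧ dz: 2*y
Step 2: Apply d again to each 2-form coefficient. The only possible 3-form in R^3 is dx ∧ dy ∧ dz, with coefficient
  ∂(coeff of dy∧dz)/∂x - ∂(coeff of dx∧dz)/∂y + ∂(coeff of dx∧dy)/∂z
  = ∂/∂x (2*y) - ∂/∂y (-2*y) + ∂/∂z (-4*y - 2*z).
Each of these terms simplifies to sums of mixed partials that cancel in pairs. The result is 0 (by equality of mixed partials for smooth functions — Schwarz / Clairaut).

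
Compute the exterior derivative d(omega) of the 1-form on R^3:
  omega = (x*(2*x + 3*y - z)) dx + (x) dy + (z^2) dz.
d(omega) = (1 - 3*x) dx ∧ dy + (x) dx ∧ dz

For a 1-form omega = sum_i f_i dx_i, the exterior derivative is
  d(omega) = sum_{i < j} (∂f_j/∂x_i - ∂f_i/∂x_j) dx_i ∧ dx_j.
  coefficient of dx ∧ dy: ∂f_2/∂x - ∂f_1/∂y = ∂(x)/∂x - ∂(x*(2*x + 3*y - z))/∂y = 1 - 3*x
  coefficient of dx ∧ dz: ∂f_3/∂x - ∂f_1/∂z = ∂(z^2)/∂x - ∂(x*(2*x + 3*y - z))/∂z = x
Assembling: d(omega) = (1 - 3*x) dx ∧ dy + (x) dx ∧ dz.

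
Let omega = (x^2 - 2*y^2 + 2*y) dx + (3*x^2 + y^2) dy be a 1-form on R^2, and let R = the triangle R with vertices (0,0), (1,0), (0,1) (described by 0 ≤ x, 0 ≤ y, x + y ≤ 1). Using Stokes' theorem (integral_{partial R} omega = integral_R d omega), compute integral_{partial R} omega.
integral_(partial R) omega = 2/3

Stokes: integral_partial_R omega = integral_R d omega with d omega = (∂Q/∂x - ∂P/∂y) dx ∧ dy.
  ∂Q/∂x = 6*x
  ∂P/∂y = 2 - 4*y
  integrand = ∂Q/∂x - ∂P/∂y = 6*x + 4*y - 2.
Integrating over R: integral_0^1 integral_0^{1-x} (6*x + 4*y - 2) dy dx = 2/3.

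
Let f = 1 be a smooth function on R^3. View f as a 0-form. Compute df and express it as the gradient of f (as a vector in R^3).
df = (0) dx + (0) dy + (0) dz; grad f = (0, 0, 0)

For a 0-form f, d f = (∂f/∂x) dx + (∂f/∂y) dy + (∂f/∂z) dz. The components of the vector representation are exactly the entries of grad f in Cartesian coordinates:
  ∂f/∂x = 0
  ∂f/∂y = 0
  ∂f/∂z = 0.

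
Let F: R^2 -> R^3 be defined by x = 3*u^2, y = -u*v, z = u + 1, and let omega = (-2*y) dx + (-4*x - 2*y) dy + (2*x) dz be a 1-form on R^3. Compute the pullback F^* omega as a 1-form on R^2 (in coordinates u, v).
F^* omega = (2*u*(12*u*v + 3*u - v^2)) du + (2*u^2*(6*u - v)) dv

Using F^*(f dg) = (f ∘ F) d(g ∘ F), substitute each coordinate x_i by F_i(u, v) in f_i, and replace dx_i by d F_i = (∂F_i/∂u) du + (∂F_i/∂v) dv.
  For the x component: f_1(F) = 2*u*v; d F_1 = (6*u) du + (0) dv
  For the y component: f_2(F) = 2*u*(-6*u + v); d F_2 = (-v) du + (-u) dv
  For the z component: f_3(F) = 6*u^2; d F_3 = (1) du + (0) dv
Combining and collecting du, dv coefficients:
  coeff of du: 2*u*(12*u*v + 3*u - v^2)
  coeff of dv: 2*u^2*(6*u - v)
F^* omega = (2*u*(12*u*v + 3*u - v^2)) du + (2*u^2*(6*u - v)) dv.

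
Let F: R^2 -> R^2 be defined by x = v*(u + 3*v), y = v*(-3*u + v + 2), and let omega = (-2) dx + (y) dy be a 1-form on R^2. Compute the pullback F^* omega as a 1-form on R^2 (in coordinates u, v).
F^* omega = (v*(9*u*v - 3*v^2 - 6*v - 2)) du + (9*u^2*v - 9*u*v^2 - 12*u*v - 2*u + 2*v^3 + 6*v^2 - 8*v) dv

Using F^*(f dg) = (f ∘ F) d(g ∘ F), substitute each coordinate x_i by F_i(u, v) in f_i, and replace dx_i by d F_i = (∂F_i/∂u) du + (∂F_i/∂v) dv.
  For the x component: f_1(F) = -2; d F_1 = (v) du + (u + 6*v) dv
  For the y component: f_2(F) = v*(-3*u + v + 2); d F_2 = (-3*v) du + (-3*u + 2*v + 2) dv
Combining and collecting du, dv coefficients:
  coeff of du: v*(9*u*v - 3*v^2 - 6*v - 2)
  coeff of dv: 9*u^2*v - 9*u*v^2 - 12*u*v - 2*u + 2*v^3 + 6*v^2 - 8*v
F^* omega = (v*(9*u*v - 3*v^2 - 6*v - 2)) du + (9*u^2*v - 9*u*v^2 - 12*u*v - 2*u + 2*v^3 + 6*v^2 - 8*v) dv.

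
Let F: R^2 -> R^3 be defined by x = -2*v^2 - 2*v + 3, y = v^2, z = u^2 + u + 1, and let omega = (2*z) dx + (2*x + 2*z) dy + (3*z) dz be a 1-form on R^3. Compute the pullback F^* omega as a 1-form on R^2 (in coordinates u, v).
F^* omega = (6*u^3 + 9*u^2 + 9*u + 3) du + (-4*u^2*v - 4*u^2 - 4*u*v - 4*u - 8*v^3 - 8*v^2 + 8*v - 4) dv

Using F^*(f dg) = (f ∘ F) d(g ∘ F), substitute each coordinate x_i by F_i(u, v) in f_i, and replace dx_i by d F_i = (∂F_i/∂u) du + (∂F_i/∂v) dv.
  For the x component: f_1(F) = 2*u^2 + 2*u + 2; d F_1 = (0) du + (-4*v - 2) dv
  For the y component: f_2(F) = 2*u^2 + 2*u - 4*v^2 - 4*v + 8; d F_2 = (0) du + (2*v) dv
  For the z component: f_3(F) = 3*u^2 + 3*u + 3; d F_3 = (2*u + 1) du + (0) dv
Combining and collecting du, dv coefficients:
  coeff of du: 6*u^3 + 9*u^2 + 9*u + 3
  coeff of dv: -4*u^2*v - 4*u^2 - 4*u*v - 4*u - 8*v^3 - 8*v^2 + 8*v - 4
F^* omega = (6*u^3 + 9*u^2 + 9*u + 3) du + (-4*u^2*v - 4*u^2 - 4*u*v - 4*u - 8*v^3 - 8*v^2 + 8*v - 4) dv.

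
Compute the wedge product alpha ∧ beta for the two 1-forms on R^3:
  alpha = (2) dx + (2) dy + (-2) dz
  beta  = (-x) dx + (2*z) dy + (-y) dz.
alpha ∧ beta = (2*x + 4*z) dx ∧ dy + (-2*x - 2*y) dx ∧ dz + (-2*y + 4*z) dy ∧ dz

Distribute the wedge, using dx_i ∧ dx_j = -dx_j ∧ dx_i and dx_i ∧ dx_i = 0. For each pair (i, j) with i < j, the coefficient of dx_i ∧ dx_j in alpha ∧ beta is (alpha_i * beta_j - alpha_j * beta_i). Collecting: alpha ∧ beta = (2*x + 4*z) dx ∧ dy + (-2*x - 2*y) dx ∧ dz + (-2*y + 4*z) dy ∧ dz.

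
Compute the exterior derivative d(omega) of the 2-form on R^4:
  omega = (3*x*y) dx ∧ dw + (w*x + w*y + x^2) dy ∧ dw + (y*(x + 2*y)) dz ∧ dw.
d(omega) = (w - x) dx ∧ dy ∧ dw + (y) dx ∧ dz ∧ dw + (x + 4*y) dy ∧ dz ∧ dw

For a 2-form omega = sum_{i<j} g_{ij} dx_i ∧ dx_j, the exterior derivative is
  d(omega) = sum_{i<j} d(g_{ij}) ∧ dx_i ∧ dx_j = sum_{i<j, k} (∂g_{ij}/∂x_k) dx_k ∧ dx_i ∧ dx_j.
Expand each term, using dx_k ∧ dx_i ∧ dx_j = sgn(permutation) dx_{(a)} ∧ dx_{(b)} ∧ dx_{(c)} with (a < b < c) sorted:
  d(3*x*y) includes (∂/∂y)(3*x*y) dy = (3*x) dy, which multiplied by dx ∧ dw gives (-3*x) dx ∧ dy ∧ dw
  d(w*x + w*y + x^2) includes (∂/∂x)(w*x + w*y + x^2) dx = (w + 2*x) dx, which multiplied by dy ∧ dw gives (w + 2*x) dx ∧ dy ∧ dw
  d(y*(x + 2*y)) includes (∂/∂x)(y*(x + 2*y)) dx = (y) dx, which multiplied by dz ∧ dw gives (y) dx ∧ dz ∧ dw
  d(y*(x + 2*y)) includes (∂/∂y)(y*(x + 2*y)) dy = (x + 4*y) dy, which multiplied by dz ∧ dw gives (x + 4*y) dy ∧ dz ∧ dw
Collecting like 3-forms: d(omega) = (w - x) dx ∧ dy ∧ dw + (y) dx ∧ dz ∧ dw + (x + 4*y) dy ∧ dz ∧ dw.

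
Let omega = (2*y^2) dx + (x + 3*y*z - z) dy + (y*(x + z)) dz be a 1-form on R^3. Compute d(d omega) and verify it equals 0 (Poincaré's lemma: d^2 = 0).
d(d omega) = 0

Step 1: d omega = sum_{i<j} (∂f_j/∂x_i - ∂f_i/∂x_j) dx_i ∧ dx_j:
  coeff of dx ∧ dy: 1 - 4*y
  coeff of dx ∧ dz: y
  coeff of dy ∧ dz: x - 3*y + z + 1
Step 2: Apply d again to each 2-form coefficient. The only possible 3-form in R^3 is dx ∧ dy ∧ dz, with coefficient
  ∂(coeff of dy∧dz)/∂x - ∂(coeff of dx∧dz)/∂y + ∂(coeff of dx∧dy)/∂z
  = ∂/∂x (x - 3*y + z + 1) - ∂/∂y (y) + ∂/∂z (1 - 4*y).
Each of these terms simplifies to sums of mixed partials that cancel in pairs. The result is 0 (by equality of mixed partials for smooth functions — Schwarz / Clairaut).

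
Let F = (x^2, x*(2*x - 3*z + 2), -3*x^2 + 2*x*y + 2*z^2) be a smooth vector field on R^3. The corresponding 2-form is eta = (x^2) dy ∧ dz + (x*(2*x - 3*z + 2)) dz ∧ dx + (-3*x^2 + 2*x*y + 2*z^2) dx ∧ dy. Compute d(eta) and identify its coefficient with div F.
d(eta) = (2*x + 4*z) dx ∧ dy ∧ dz; div F = 2*x + 4*z

For a 2-form in R^3 of the form above, applying d gives a 3-form with coefficient ∂P/∂x + ∂Q/∂y + ∂R/∂z:
  ∂P/∂x = 2*x
  ∂Q/∂y = 0
  ∂R/∂z = 4*z
Sum = 2*x + 4*z, which is exactly div F.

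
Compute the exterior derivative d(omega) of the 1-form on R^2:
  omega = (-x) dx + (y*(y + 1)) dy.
d(omega) = 0

For a 1-form omega = sum_i f_i dx_i, the exterior derivative is
  d(omega) = sum_{i < j} (∂f_j/∂x_i - ∂f_i/∂x_j) dx_i ∧ dx_j.

Assembling: d(omega) = 0.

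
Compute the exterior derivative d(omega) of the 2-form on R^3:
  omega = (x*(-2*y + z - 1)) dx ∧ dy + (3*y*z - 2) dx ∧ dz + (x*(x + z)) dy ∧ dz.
d(omega) = (3*x - 2*z) dx ∧ dy ∧ dz

For a 2-form omega = sum_{i<j} g_{ij} dx_i ∧ dx_j, the exterior derivative is
  d(omega) = sum_{i<j} d(g_{ij}) ∧ dx_i ∧ dx_j = sum_{i<j, k} (∂g_{ij}/∂x_k) dx_k ∧ dx_i ∧ dx_j.
Expand each term, using dx_k ∧ dx_i ∧ dx_j = sgn(permutation) dx_{(a)} ∧ dx_{(b)} ∧ dx_{(c)} with (a < b < c) sorted:
  d(x*(-2*y + z - 1)) includes (∂/∂z)(x*(-2*y + z - 1)) dz = (x) dz, which multiplied by dx ∧ dy gives (x) dx ∧ dy ∧ dz
  d(3*y*z - 2) includes (∂/∂y)(3*y*z - 2) dy = (3*z) dy, which multiplied by dx ∧ dz gives (-3*z) dx ∧ dy ∧ dz
  d(x*(x + z)) includes (∂/∂x)(x*(x + z)) dx = (2*x + z) dx, which multiplied by dy ∧ dz gives (2*x + z) dx ∧ dy ∧ dz
Collecting like 3-forms: d(omega) = (3*x - 2*z) dx ∧ dy ∧ dz.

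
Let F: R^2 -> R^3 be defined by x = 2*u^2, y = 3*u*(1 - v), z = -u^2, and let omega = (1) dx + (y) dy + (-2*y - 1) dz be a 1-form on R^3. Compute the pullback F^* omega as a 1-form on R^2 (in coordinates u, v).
F^* omega = (3*u*(-4*u*v + 4*u + 3*v^2 - 6*v + 5)) du + (9*u^2*(v - 1)) dv

Using F^*(f dg) = (f ∘ F) d(g ∘ F), substitute each coordinate x_i by F_i(u, v) in f_i, and replace dx_i by d F_i = (∂F_i/∂u) du + (∂F_i/∂v) dv.
  For the x component: f_1(F) = 1; d F_1 = (4*u) du + (0) dv
  For the y component: f_2(F) = 3*u*(1 - v); d F_2 = (3 - 3*v) du + (-3*u) dv
  For the z component: f_3(F) = 6*u*v - 6*u - 1; d F_3 = (-2*u) du + (0) dv
Combining and collecting du, dv coefficients:
  coeff of du: 3*u*(-4*u*v + 4*u + 3*v^2 - 6*v + 5)
  coeff of dv: 9*u^2*(v - 1)
F^* omega = (3*u*(-4*u*v + 4*u + 3*v^2 - 6*v + 5)) du + (9*u^2*(v - 1)) dv.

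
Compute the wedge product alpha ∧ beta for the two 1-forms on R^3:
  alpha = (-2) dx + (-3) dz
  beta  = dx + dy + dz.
alpha ∧ beta = (-2) dx ∧ dy + (1) dx ∧ dz + (3) dy ∧ dz

Distribute the wedge, using dx_i ∧ dx_j = -dx_j ∧ dx_i and dx_i ∧ dx_i = 0. For each pair (i, j) with i < j, the coefficient of dx_i ∧ dx_j in alpha ∧ beta is (alpha_i * beta_j - alpha_j * beta_i). Collecting: alpha ∧ beta = (-2) dx ∧ dy + (1) dx ∧ dz + (3) dy ∧ dz.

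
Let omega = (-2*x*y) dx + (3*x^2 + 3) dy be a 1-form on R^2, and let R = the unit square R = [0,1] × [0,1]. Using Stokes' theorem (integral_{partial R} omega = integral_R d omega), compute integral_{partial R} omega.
integral_(partial R) omega = 4

Stokes: integral_partial_R omega = integral_R d omega with d omega = (∂Q/∂x - ∂P/∂y) dx ∧ dy.
  ∂Q/∂x = 6*x
  ∂P/∂y = -2*x
  integrand = ∂Q/∂x - ∂P/∂y = 8*x.
Integrating over R: integral_0^1 integral_0^1 (8*x) dx dy = 4.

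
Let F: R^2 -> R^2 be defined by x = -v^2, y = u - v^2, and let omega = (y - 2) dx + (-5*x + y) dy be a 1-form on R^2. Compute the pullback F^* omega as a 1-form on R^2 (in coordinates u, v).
F^* omega = (u + 4*v^2) du + (2*v*(-2*u - 3*v^2 + 2)) dv

Using F^*(f dg) = (f ∘ F) d(g ∘ F), substitute each coordinate x_i by F_i(u, v) in f_i, and replace dx_i by d F_i = (∂F_i/∂u) du + (∂F_i/∂v) dv.
  For the x component: f_1(F) = u - v^2 - 2; d F_1 = (0) du + (-2*v) dv
  For the y component: f_2(F) = u + 4*v^2; d F_2 = (1) du + (-2*v) dv
Combining and collecting du, dv coefficients:
  coeff of du: u + 4*v^2
  coeff of dv: 2*v*(-2*u - 3*v^2 + 2)
F^* omega = (u + 4*v^2) du + (2*v*(-2*u - 3*v^2 + 2)) dv.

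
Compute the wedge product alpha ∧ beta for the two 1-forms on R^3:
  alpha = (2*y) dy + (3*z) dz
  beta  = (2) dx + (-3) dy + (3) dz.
alpha ∧ beta = (-4*y) dx ∧ dy + (6*y + 9*z) dy ∧ dz + (-6*z) dx ∧ dz

Distribute the wedge, using dx_i ∧ dx_j = -dx_j ∧ dx_i and dx_i ∧ dx_i = 0. For each pair (i, j) with i < j, the coefficient of dx_i ∧ dx_j in alpha ∧ beta is (alpha_i * beta_j - alpha_j * beta_i). Collecting: alpha ∧ beta = (-4*y) dx ∧ dy + (6*y + 9*z) dy ∧ dz + (-6*z) dx ∧ dz.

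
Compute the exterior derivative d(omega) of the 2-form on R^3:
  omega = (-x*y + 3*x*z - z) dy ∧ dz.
d(omega) = (-y + 3*z) dx ∧ dy ∧ dz

For a 2-form omega = sum_{i<j} g_{ij} dx_i ∧ dx_j, the exterior derivative is
  d(omega) = sum_{i<j} d(g_{ij}) ∧ dx_i ∧ dx_j = sum_{i<j, k} (∂g_{ij}/∂x_k) dx_k ∧ dx_i ∧ dx_j.
Expand each term, using dx_k ∧ dx_i ∧ dx_j = sgn(permutation) dx_{(a)} ∧ dx_{(b)} ∧ dx_{(c)} with (a < b < c) sorted:
  d(-x*y + 3*x*z - z) includes (∂/∂x)(-x*y + 3*x*z - z) dx = (-y + 3*z) dx, which multiplied by dy ∧ dz gives (-y + 3*z) dx ∧ dy ∧ dz
Collecting like 3-forms: d(omega) = (-y + 3*z) dx ∧ dy ∧ dz.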